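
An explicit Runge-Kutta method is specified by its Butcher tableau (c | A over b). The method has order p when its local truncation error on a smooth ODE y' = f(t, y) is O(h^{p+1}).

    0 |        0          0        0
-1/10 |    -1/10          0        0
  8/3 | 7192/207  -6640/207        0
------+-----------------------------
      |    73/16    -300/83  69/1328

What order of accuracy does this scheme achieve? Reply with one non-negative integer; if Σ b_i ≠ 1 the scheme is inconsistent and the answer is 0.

b = (73/16, -300/83, 69/1328)
c = (0, -1/10, 8/3)
Ac = (0, 0, 664/207)
Σ b_i: 73/16·1 + (-300/83)·1 + 69/1328·1 = 1 ✓
b·c: (-300/83)·(-1/10) + 69/1328·8/3 = 1/2 ✓
b·c²: (-300/83)·1/100 + 69/1328·64/9 = 1/3 ✓
b·Ac: 69/1328·664/207 = 1/6 ✓; 3 stages ⇒ order 3.

3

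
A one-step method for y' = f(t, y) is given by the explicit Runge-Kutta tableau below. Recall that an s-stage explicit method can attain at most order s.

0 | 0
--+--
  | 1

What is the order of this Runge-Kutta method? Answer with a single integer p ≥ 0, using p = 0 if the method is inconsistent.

1

b = (1)
c = (0)
Σ b_i: 1·1 = 1 ✓; 1 stage ⇒ order 1.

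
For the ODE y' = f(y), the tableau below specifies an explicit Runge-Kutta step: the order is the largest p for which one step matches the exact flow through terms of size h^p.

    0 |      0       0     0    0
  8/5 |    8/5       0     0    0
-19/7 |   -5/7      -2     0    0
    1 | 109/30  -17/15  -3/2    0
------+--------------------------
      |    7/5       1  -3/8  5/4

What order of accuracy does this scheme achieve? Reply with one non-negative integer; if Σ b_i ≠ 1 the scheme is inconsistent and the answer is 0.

b = (7/5, 1, -3/8, 5/4)
c = (0, 8/5, -19/7, 1)
Ac = (0, 0, -16/5, 2371/1050)
Σ b_i: 7/5·1 + 1·1 + (-3/8)·1 + 5/4·1 = 131/40 ≠ 1 ⇒ order 0.

0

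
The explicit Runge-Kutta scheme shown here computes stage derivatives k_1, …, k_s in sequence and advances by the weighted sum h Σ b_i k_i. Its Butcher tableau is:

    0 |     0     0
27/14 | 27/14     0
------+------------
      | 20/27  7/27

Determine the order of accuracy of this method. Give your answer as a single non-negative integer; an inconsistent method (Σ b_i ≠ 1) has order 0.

b = (20/27, 7/27)
c = (0, 27/14)
Σ b_i: 20/27·1 + 7/27·1 = 1 ✓
b·c: 7/27·27/14 = 1/2 ✓; 2 stages ⇒ order 2.

2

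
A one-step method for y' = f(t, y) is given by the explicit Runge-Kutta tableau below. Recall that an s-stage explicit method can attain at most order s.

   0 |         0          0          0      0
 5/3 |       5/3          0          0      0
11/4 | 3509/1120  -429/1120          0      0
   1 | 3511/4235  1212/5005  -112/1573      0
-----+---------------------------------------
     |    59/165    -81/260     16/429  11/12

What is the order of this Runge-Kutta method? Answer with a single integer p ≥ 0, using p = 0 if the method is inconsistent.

b = (59/165, -81/260, 16/429, 11/12)
c = (0, 5/3, 11/4, 1)
Ac = (0, 0, -143/224, 16/77)
Σ b_i: 59/165·1 + (-81/260)·1 + 16/429·1 + 11/12·1 = 1 ✓
b·c: (-81/260)·5/3 + 16/429·11/4 + 11/12·1 = 1/2 ✓
b·c²: (-81/260)·25/9 + 16/429·121/16 + 11/12·1 = 1/3 ✓
b·Ac: 16/429·(-143/224) + 11/12·16/77 = 1/6 ✓
b·c³: (-81/260)·125/27 + 16/429·1331/64 + 11/12·1 = 1/4 ✓
b·(c∘Ac): 16/429·(-1573/896) + 11/12·16/77 = 1/8 ✓
b·Ac²: 16/429·(-715/672) + 11/12·31/231 = 1/12 ✓
b·A²c: 11/12·1/22 = 1/24 ✓; 4 stages ⇒ order 4.

4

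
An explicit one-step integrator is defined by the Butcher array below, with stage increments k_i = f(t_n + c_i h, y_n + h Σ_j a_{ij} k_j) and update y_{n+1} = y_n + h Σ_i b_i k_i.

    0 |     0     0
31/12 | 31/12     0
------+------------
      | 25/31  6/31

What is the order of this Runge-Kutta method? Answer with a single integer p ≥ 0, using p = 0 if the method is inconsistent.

2

b = (25/31, 6/31)
c = (0, 31/12)
Σ b_i: 25/31·1 + 6/31·1 = 1 ✓
b·c: 6/31·31/12 = 1/2 ✓; 2 stages ⇒ order 2.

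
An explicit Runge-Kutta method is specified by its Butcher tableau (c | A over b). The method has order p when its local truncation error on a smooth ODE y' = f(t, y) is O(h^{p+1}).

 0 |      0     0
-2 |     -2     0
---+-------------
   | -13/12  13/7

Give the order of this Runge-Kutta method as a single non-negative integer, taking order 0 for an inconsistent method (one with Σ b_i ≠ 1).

0

b = (-13/12, 13/7)
c = (0, -2)
Σ b_i: (-13/12)·1 + 13/7·1 = 65/84 ≠ 1 ⇒ order 0.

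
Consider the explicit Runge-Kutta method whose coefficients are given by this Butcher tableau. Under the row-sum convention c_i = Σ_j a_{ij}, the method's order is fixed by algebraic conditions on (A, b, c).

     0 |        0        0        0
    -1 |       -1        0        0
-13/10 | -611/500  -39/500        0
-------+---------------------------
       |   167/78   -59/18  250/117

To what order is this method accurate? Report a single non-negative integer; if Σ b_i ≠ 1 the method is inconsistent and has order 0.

3

b = (167/78, -59/18, 250/117)
c = (0, -1, -13/10)
Ac = (0, 0, 39/500)
Σ b_i: 167/78·1 + (-59/18)·1 + 250/117·1 = 1 ✓
b·c: (-59/18)·(-1) + 250/117·(-13/10) = 1/2 ✓
b·c²: (-59/18)·1 + 250/117·169/100 = 1/3 ✓
b·Ac: 250/117·39/500 = 1/6 ✓; 3 stages ⇒ order 3.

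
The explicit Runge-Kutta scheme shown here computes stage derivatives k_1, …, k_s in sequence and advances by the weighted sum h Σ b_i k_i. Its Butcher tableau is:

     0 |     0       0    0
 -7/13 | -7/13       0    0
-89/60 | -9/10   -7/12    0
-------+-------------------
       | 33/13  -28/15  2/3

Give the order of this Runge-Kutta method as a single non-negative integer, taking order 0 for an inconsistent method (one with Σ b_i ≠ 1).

0

b = (33/13, -28/15, 2/3)
c = (0, -7/13, -89/60)
Ac = (0, 0, 49/156)
Σ b_i: 33/13·1 + (-28/15)·1 + 2/3·1 = 87/65 ≠ 1 ⇒ order 0.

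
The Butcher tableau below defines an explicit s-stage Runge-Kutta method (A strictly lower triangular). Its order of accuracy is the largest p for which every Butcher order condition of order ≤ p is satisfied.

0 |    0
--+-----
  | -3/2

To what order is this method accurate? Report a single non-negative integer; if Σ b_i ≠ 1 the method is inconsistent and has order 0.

0

b = (-3/2)
c = (0)
Σ b_i: (-3/2)·1 = -3/2 ≠ 1 ⇒ order 0.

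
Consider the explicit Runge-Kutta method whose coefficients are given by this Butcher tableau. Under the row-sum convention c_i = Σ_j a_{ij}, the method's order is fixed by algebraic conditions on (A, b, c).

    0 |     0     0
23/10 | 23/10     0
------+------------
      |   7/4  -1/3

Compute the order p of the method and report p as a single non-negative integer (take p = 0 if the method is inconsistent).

b = (7/4, -1/3)
c = (0, 23/10)
Σ b_i: 7/4·1 + (-1/3)·1 = 17/12 ≠ 1 ⇒ order 0.

0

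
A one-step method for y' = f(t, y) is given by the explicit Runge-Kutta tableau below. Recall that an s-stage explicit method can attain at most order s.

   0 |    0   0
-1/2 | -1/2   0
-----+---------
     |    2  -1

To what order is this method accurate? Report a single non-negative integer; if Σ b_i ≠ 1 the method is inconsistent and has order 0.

b = (2, -1)
c = (0, -1/2)
Σ b_i: 2·1 + (-1)·1 = 1 ✓
b·c: (-1)·(-1/2) = 1/2 ✓; 2 stages ⇒ order 2.

2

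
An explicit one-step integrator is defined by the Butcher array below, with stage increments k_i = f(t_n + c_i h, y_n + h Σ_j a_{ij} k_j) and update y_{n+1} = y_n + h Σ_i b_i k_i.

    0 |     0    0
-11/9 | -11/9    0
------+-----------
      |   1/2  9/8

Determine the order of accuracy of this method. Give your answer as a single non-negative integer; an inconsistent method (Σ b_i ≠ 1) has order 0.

0

b = (1/2, 9/8)
c = (0, -11/9)
Σ b_i: 1/2·1 + 9/8·1 = 13/8 ≠ 1 ⇒ order 0.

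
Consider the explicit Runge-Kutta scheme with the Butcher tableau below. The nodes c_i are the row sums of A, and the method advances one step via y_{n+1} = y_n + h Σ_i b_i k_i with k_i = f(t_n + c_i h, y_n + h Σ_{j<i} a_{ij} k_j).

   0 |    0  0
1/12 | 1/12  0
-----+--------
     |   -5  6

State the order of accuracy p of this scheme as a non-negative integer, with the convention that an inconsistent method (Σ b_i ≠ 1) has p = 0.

b = (-5, 6)
c = (0, 1/12)
Σ b_i: (-5)·1 + 6·1 = 1 ✓
b·c: 6·1/12 = 1/2 ✓; 2 stages ⇒ order 2.

2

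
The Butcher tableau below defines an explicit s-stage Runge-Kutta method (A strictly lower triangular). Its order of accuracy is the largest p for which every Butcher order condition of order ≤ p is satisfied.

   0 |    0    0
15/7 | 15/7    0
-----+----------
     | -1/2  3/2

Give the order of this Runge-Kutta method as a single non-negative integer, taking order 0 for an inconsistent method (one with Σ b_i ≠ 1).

b = (-1/2, 3/2)
c = (0, 15/7)
Σ b_i: (-1/2)·1 + 3/2·1 = 1 ✓
b·c: 3/2·15/7 = 45/14 ≠ 1/2 ⇒ order 1.

1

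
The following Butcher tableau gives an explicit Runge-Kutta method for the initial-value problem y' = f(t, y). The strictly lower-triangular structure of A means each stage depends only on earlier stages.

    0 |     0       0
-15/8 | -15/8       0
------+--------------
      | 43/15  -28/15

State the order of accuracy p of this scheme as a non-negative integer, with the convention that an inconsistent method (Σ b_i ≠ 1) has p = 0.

b = (43/15, -28/15)
c = (0, -15/8)
Σ b_i: 43/15·1 + (-28/15)·1 = 1 ✓
b·c: (-28/15)·(-15/8) = 7/2 ≠ 1/2 ⇒ order 1.

1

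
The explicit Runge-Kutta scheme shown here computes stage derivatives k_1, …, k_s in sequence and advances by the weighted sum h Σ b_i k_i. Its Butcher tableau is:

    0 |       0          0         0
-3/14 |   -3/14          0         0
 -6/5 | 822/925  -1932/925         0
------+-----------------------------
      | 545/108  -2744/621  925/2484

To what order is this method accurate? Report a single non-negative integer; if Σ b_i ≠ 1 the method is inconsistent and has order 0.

3

b = (545/108, -2744/621, 925/2484)
c = (0, -3/14, -6/5)
Ac = (0, 0, 414/925)
Σ b_i: 545/108·1 + (-2744/621)·1 + 925/2484·1 = 1 ✓
b·c: (-2744/621)·(-3/14) + 925/2484·(-6/5) = 1/2 ✓
b·c²: (-2744/621)·9/196 + 925/2484·36/25 = 1/3 ✓
b·Ac: 925/2484·414/925 = 1/6 ✓; 3 stages ⇒ order 3.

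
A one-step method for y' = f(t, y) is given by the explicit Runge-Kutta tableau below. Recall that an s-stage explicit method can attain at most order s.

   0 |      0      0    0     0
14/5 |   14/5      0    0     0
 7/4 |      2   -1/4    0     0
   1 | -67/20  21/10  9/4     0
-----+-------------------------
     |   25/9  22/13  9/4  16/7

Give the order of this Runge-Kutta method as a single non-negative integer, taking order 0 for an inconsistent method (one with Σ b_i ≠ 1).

b = (25/9, 22/13, 9/4, 16/7)
c = (0, 14/5, 7/4, 1)
Ac = (0, 0, -7/10, 3927/400)
Σ b_i: 25/9·1 + 22/13·1 + 9/4·1 + 16/7·1 = 29503/3276 ≠ 1 ⇒ order 0.

0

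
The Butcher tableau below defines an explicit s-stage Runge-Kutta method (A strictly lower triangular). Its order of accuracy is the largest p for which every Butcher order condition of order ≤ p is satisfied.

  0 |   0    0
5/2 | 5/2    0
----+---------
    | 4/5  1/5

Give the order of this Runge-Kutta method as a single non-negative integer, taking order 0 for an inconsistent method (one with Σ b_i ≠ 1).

2

b = (4/5, 1/5)
c = (0, 5/2)
Σ b_i: 4/5·1 + 1/5·1 = 1 ✓
b·c: 1/5·5/2 = 1/2 ✓; 2 stages ⇒ order 2.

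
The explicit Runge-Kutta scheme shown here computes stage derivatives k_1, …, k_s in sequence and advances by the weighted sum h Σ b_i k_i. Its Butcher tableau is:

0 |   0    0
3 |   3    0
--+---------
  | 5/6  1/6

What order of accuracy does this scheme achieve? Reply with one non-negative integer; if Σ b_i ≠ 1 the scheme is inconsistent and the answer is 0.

2

b = (5/6, 1/6)
c = (0, 3)
Σ b_i: 5/6·1 + 1/6·1 = 1 ✓
b·c: 1/6·3 = 1/2 ✓; 2 stages ⇒ order 2.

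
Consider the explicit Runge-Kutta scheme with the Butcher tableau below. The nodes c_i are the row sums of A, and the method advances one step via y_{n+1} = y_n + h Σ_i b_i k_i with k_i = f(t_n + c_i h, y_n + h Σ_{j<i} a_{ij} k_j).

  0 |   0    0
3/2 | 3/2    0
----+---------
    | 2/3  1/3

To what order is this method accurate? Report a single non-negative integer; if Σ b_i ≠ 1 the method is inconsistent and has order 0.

b = (2/3, 1/3)
c = (0, 3/2)
Σ b_i: 2/3·1 + 1/3·1 = 1 ✓
b·c: 1/3·3/2 = 1/2 ✓; 2 stages ⇒ order 2.

2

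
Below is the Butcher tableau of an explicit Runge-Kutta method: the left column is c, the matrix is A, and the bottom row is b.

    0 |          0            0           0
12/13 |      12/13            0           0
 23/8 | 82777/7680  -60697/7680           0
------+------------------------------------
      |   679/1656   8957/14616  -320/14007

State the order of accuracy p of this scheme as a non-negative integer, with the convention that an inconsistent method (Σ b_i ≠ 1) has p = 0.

3

b = (679/1656, 8957/14616, -320/14007)
c = (0, 12/13, 23/8)
Ac = (0, 0, -4669/640)
Σ b_i: 679/1656·1 + 8957/14616·1 + (-320/14007)·1 = 1 ✓
b·c: 8957/14616·12/13 + (-320/14007)·23/8 = 1/2 ✓
b·c²: 8957/14616·144/169 + (-320/14007)·529/64 = 1/3 ✓
b·Ac: (-320/14007)·(-4669/640) = 1/6 ✓; 3 stages ⇒ order 3.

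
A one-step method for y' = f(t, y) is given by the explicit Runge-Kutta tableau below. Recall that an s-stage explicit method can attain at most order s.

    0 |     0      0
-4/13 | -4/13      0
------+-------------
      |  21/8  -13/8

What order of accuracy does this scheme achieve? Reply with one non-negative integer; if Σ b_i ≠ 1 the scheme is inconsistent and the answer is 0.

2

b = (21/8, -13/8)
c = (0, -4/13)
Σ b_i: 21/8·1 + (-13/8)·1 = 1 ✓
b·c: (-13/8)·(-4/13) = 1/2 ✓; 2 stages ⇒ order 2.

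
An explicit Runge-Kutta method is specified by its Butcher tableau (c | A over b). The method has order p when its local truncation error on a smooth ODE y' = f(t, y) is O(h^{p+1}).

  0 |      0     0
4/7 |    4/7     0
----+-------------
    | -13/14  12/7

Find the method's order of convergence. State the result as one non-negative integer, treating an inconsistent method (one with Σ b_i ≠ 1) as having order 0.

0

b = (-13/14, 12/7)
c = (0, 4/7)
Σ b_i: (-13/14)·1 + 12/7·1 = 11/14 ≠ 1 ⇒ order 0.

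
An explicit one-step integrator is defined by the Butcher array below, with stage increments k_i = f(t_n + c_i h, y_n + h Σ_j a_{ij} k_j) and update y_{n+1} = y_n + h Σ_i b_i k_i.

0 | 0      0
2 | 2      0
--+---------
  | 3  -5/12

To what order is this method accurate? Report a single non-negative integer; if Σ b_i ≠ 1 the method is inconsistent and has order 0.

b = (3, -5/12)
c = (0, 2)
Σ b_i: 3·1 + (-5/12)·1 = 31/12 ≠ 1 ⇒ order 0.

0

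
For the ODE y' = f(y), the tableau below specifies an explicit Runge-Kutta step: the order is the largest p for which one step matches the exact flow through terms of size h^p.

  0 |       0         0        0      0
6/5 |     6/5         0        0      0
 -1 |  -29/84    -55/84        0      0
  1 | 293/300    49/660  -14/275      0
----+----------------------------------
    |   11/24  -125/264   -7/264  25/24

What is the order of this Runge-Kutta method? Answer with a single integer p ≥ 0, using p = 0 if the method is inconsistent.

b = (11/24, -125/264, -7/264, 25/24)
c = (0, 6/5, -1, 1)
Ac = (0, 0, -11/14, 7/50)
Σ b_i: 11/24·1 + (-125/264)·1 + (-7/264)·1 + 25/24·1 = 1 ✓
b·c: (-125/264)·6/5 + (-7/264)·(-1) + 25/24·1 = 1/2 ✓
b·c²: (-125/264)·36/25 + (-7/264)·1 + 25/24·1 = 1/3 ✓
b·Ac: (-7/264)·(-11/14) + 25/24·7/50 = 1/6 ✓
b·c³: (-125/264)·216/125 + (-7/264)·(-1) + 25/24·1 = 1/4 ✓
b·(c∘Ac): (-7/264)·11/14 + 25/24·7/50 = 1/8 ✓
b·Ac²: (-7/264)·(-33/35) + 25/24·7/125 = 1/12 ✓
b·A²c: 25/24·1/25 = 1/24 ✓; 4 stages ⇒ order 4.

4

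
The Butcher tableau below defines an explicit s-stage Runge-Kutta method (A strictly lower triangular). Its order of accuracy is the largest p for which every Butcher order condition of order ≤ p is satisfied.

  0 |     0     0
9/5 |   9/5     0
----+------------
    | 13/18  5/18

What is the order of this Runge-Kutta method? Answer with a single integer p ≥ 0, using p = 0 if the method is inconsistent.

2

b = (13/18, 5/18)
c = (0, 9/5)
Σ b_i: 13/18·1 + 5/18·1 = 1 ✓
b·c: 5/18·9/5 = 1/2 ✓; 2 stages ⇒ order 2.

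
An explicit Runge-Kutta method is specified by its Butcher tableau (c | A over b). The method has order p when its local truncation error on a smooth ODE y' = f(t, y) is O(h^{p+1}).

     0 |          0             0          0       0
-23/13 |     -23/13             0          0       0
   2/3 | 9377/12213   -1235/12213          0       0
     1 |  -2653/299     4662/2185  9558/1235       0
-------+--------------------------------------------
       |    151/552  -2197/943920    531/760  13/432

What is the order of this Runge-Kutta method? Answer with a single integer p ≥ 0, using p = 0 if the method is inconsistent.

4

b = (151/552, -2197/943920, 531/760, 13/432)
c = (0, -23/13, 2/3, 1)
Ac = (0, 0, 95/531, 18/13)
Σ b_i: 151/552·1 + (-2197/943920)·1 + 531/760·1 + 13/432·1 = 1 ✓
b·c: (-2197/943920)·(-23/13) + 531/760·2/3 + 13/432·1 = 1/2 ✓
b·c²: (-2197/943920)·529/169 + 531/760·4/9 + 13/432·1 = 1/3 ✓
b·Ac: 531/760·95/531 + 13/432·18/13 = 1/6 ✓
b·c³: (-2197/943920)·(-12167/2197) + 531/760·8/27 + 13/432·1 = 1/4 ✓
b·(c∘Ac): 531/760·190/1593 + 13/432·18/13 = 1/8 ✓
b·Ac²: 531/760·(-2185/6903) + 13/432·1710/169 = 1/12 ✓
b·A²c: 13/432·18/13 = 1/24 ✓; 4 stages ⇒ order 4.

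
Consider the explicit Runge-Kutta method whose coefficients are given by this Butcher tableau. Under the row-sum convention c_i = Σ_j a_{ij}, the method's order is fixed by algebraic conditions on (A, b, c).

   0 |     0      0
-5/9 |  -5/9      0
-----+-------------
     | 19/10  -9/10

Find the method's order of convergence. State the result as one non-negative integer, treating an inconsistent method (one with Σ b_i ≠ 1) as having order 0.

b = (19/10, -9/10)
c = (0, -5/9)
Σ b_i: 19/10·1 + (-9/10)·1 = 1 ✓
b·c: (-9/10)·(-5/9) = 1/2 ✓; 2 stages ⇒ order 2.

2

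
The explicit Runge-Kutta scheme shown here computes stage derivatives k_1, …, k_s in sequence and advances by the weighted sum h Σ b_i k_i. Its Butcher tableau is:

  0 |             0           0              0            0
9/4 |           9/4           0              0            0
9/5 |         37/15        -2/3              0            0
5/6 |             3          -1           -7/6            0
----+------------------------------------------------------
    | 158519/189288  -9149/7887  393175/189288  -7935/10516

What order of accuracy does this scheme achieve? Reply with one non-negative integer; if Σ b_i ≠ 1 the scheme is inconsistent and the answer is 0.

b = (158519/189288, -9149/7887, 393175/189288, -7935/10516)
c = (0, 9/4, 9/5, 5/6)
Ac = (0, 0, -3/2, -87/20)
Σ b_i: 158519/189288·1 + (-9149/7887)·1 + 393175/189288·1 + (-7935/10516)·1 = 1 ✓
b·c: (-9149/7887)·9/4 + 393175/189288·9/5 + (-7935/10516)·5/6 = 1/2 ✓
b·c²: (-9149/7887)·81/16 + 393175/189288·81/25 + (-7935/10516)·25/36 = 1/3 ✓
b·Ac: 393175/189288·(-3/2) + (-7935/10516)·(-87/20) = 1/6 ✓
b·c³: (-9149/7887)·729/64 + 393175/189288·729/125 + (-7935/10516)·125/216 = -11630701/7571520 ≠ 1/4 ⇒ order 3.
b·(c∘Ac): 393175/189288·(-27/10) + (-7935/10516)·(-29/8) = -241695/84128 ≠ 1/8
b·Ac²: 393175/189288·(-27/8) + (-7935/10516)·(-3537/400) = -142203/420640 ≠ 1/12
b·A²c: (-7935/10516)·7/4 = -55545/42064 ≠ 1/24

3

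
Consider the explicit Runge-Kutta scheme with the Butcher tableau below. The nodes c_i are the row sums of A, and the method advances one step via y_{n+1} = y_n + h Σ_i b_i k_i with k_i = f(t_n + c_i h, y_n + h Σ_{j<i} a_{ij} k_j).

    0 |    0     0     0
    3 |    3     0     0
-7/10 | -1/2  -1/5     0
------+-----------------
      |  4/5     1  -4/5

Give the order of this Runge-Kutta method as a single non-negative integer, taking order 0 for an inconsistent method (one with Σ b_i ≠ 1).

1

b = (4/5, 1, -4/5)
c = (0, 3, -7/10)
Ac = (0, 0, -3/5)
Σ b_i: 4/5·1 + 1·1 + (-4/5)·1 = 1 ✓
b·c: 1·3 + (-4/5)·(-7/10) = 89/25 ≠ 1/2 ⇒ order 1.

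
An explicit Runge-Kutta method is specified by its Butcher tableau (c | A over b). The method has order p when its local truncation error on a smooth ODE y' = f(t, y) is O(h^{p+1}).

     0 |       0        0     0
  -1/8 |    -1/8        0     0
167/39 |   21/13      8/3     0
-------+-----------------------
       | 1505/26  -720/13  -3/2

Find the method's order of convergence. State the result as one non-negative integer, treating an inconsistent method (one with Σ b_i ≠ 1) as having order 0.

b = (1505/26, -720/13, -3/2)
c = (0, -1/8, 167/39)
Ac = (0, 0, -1/3)
Σ b_i: 1505/26·1 + (-720/13)·1 + (-3/2)·1 = 1 ✓
b·c: (-720/13)·(-1/8) + (-3/2)·167/39 = 1/2 ✓
b·c²: (-720/13)·1/64 + (-3/2)·27889/1521 = -57533/2028 ≠ 1/3 ⇒ order 2.
b·Ac: (-3/2)·(-1/3) = 1/2 ≠ 1/6

2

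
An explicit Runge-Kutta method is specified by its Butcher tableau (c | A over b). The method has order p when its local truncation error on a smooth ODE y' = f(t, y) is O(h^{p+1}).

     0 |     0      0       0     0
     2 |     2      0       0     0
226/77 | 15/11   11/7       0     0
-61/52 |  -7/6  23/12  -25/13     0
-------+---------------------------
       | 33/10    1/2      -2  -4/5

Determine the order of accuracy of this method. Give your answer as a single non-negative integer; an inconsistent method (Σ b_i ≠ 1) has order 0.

1

b = (33/10, 1/2, -2, -4/5)
c = (0, 2, 226/77, -61/52)
Ac = (0, 0, 22/7, -10877/6006)
Σ b_i: 33/10·1 + 1/2·1 + (-2)·1 + (-4/5)·1 = 1 ✓
b·c: 1/2·2 + (-2)·226/77 + (-4/5)·(-61/52) = -19678/5005 ≠ 1/2 ⇒ order 1.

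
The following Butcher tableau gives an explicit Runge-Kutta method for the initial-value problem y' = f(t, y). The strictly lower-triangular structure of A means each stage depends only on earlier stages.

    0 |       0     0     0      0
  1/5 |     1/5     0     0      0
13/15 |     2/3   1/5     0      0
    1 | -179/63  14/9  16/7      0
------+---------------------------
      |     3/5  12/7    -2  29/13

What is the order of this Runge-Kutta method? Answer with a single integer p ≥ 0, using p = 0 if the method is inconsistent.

b = (3/5, 12/7, -2, 29/13)
c = (0, 1/5, 13/15, 1)
Ac = (0, 0, 1/25, 722/315)
Σ b_i: 3/5·1 + 12/7·1 + (-2)·1 + 29/13·1 = 1158/455 ≠ 1 ⇒ order 0.

0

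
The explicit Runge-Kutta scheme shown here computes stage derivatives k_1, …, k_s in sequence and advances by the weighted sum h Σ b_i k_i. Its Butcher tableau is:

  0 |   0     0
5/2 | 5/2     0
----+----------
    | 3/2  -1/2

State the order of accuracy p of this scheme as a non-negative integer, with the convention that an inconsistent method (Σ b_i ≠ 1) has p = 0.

1

b = (3/2, -1/2)
c = (0, 5/2)
Σ b_i: 3/2·1 + (-1/2)·1 = 1 ✓
b·c: (-1/2)·5/2 = -5/4 ≠ 1/2 ⇒ order 1.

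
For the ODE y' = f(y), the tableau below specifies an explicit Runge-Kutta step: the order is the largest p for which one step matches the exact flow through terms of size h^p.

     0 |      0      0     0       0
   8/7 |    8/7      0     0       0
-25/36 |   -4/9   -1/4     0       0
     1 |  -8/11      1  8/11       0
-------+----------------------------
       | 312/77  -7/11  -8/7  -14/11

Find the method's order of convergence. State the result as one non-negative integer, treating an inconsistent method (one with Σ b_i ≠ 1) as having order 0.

b = (312/77, -7/11, -8/7, -14/11)
c = (0, 8/7, -25/36, 1)
Ac = (0, 0, -2/7, 442/693)
Σ b_i: 312/77·1 + (-7/11)·1 + (-8/7)·1 + (-14/11)·1 = 1 ✓
b·c: (-7/11)·8/7 + (-8/7)·(-25/36) + (-14/11)·1 = -76/63 ≠ 1/2 ⇒ order 1.

1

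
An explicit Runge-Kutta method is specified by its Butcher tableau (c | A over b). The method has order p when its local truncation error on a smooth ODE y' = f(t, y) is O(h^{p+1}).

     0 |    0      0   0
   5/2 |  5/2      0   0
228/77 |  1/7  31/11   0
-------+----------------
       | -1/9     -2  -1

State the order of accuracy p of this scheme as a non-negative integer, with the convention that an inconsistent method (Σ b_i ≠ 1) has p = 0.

b = (-1/9, -2, -1)
c = (0, 5/2, 228/77)
Ac = (0, 0, 155/22)
Σ b_i: (-1/9)·1 + (-2)·1 + (-1)·1 = -28/9 ≠ 1 ⇒ order 0.

0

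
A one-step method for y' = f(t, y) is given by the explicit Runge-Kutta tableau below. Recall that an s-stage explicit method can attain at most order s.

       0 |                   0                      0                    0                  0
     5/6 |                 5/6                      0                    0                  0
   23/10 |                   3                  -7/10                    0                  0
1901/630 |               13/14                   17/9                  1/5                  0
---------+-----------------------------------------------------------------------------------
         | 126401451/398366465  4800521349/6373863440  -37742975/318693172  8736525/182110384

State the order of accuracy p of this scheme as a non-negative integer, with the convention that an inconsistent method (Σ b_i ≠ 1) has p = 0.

b = (126401451/398366465, 4800521349/6373863440, -37742975/318693172, 8736525/182110384)
c = (0, 5/6, 23/10, 1901/630)
Ac = (0, 0, -7/12, 1373/675)
Σ b_i: 126401451/398366465·1 + 4800521349/6373863440·1 + (-37742975/318693172)·1 + 8736525/182110384·1 = 1 ✓
b·c: 4800521349/6373863440·5/6 + (-37742975/318693172)·23/10 + 8736525/182110384·1901/630 = 1/2 ✓
b·c²: 4800521349/6373863440·25/36 + (-37742975/318693172)·529/100 + 8736525/182110384·3613801/396900 = 1/3 ✓
b·Ac: (-37742975/318693172)·(-7/12) + 8736525/182110384·1373/675 = 1/6 ✓
b·c³: 4800521349/6373863440·125/216 + (-37742975/318693172)·12167/1000 + 8736525/182110384·6869835701/250047000 = 188500411271/602330095080 ≠ 1/4 ⇒ order 3.
b·(c∘Ac): (-37742975/318693172)·(-161/120) + 8736525/182110384·2610073/425250 = 1857572563/4097483640 ≠ 1/8
b·Ac²: (-37742975/318693172)·(-35/72) + 8736525/182110384·47987/20250 = 1403430799/8194967280 ≠ 1/12
b·A²c: 8736525/182110384·(-7/60) = -4077045/728441536 ≠ 1/24

3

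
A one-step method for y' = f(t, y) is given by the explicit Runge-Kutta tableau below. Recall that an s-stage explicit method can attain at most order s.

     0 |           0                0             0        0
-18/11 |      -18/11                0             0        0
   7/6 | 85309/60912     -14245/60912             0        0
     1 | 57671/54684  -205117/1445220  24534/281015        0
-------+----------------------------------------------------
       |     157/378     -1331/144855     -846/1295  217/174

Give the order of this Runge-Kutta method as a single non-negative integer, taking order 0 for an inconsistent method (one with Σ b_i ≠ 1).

b = (157/378, -1331/144855, -846/1295, 217/174)
c = (0, -18/11, 7/6, 1)
Ac = (0, 0, 1295/3384, 145/434)
Σ b_i: 157/378·1 + (-1331/144855)·1 + (-846/1295)·1 + 217/174·1 = 1 ✓
b·c: (-1331/144855)·(-18/11) + (-846/1295)·7/6 + 217/174·1 = 1/2 ✓
b·c²: (-1331/144855)·324/121 + (-846/1295)·49/36 + 217/174·1 = 1/3 ✓
b·Ac: (-846/1295)·1295/3384 + 217/174·145/434 = 1/6 ✓
b·c³: (-1331/144855)·(-5832/1331) + (-846/1295)·343/216 + 217/174·1 = 1/4 ✓
b·(c∘Ac): (-846/1295)·9065/20304 + 217/174·145/434 = 1/8 ✓
b·Ac²: (-846/1295)·(-1295/2068) + 217/174·(-1247/4774) = 1/12 ✓
b·A²c: 217/174·29/868 = 1/24 ✓; 4 stages ⇒ order 4.

4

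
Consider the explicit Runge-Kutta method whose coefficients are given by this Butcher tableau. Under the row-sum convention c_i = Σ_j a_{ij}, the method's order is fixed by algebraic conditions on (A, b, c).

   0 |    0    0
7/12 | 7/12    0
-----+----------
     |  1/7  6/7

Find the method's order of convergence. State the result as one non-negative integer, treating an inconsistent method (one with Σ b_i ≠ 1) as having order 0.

b = (1/7, 6/7)
c = (0, 7/12)
Σ b_i: 1/7·1 + 6/7·1 = 1 ✓
b·c: 6/7·7/12 = 1/2 ✓; 2 stages ⇒ order 2.

2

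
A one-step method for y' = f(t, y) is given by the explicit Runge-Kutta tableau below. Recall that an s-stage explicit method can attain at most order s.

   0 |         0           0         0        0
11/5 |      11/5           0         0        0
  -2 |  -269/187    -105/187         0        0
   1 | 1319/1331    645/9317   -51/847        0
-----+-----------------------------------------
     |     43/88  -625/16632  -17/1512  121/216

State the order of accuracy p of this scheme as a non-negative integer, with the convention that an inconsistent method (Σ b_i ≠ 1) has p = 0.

b = (43/88, -625/16632, -17/1512, 121/216)
c = (0, 11/5, -2, 1)
Ac = (0, 0, -21/17, 3/11)
Σ b_i: 43/88·1 + (-625/16632)·1 + (-17/1512)·1 + 121/216·1 = 1 ✓
b·c: (-625/16632)·11/5 + (-17/1512)·(-2) + 121/216·1 = 1/2 ✓
b·c²: (-625/16632)·121/25 + (-17/1512)·4 + 121/216·1 = 1/3 ✓
b·Ac: (-17/1512)·(-21/17) + 121/216·3/11 = 1/6 ✓
b·c³: (-625/16632)·1331/125 + (-17/1512)·(-8) + 121/216·1 = 1/4 ✓
b·(c∘Ac): (-17/1512)·42/17 + 121/216·3/11 = 1/8 ✓
b·Ac²: (-17/1512)·(-231/85) + 121/216·57/605 = 1/12 ✓
b·A²c: 121/216·9/121 = 1/24 ✓; 4 stages ⇒ order 4.

4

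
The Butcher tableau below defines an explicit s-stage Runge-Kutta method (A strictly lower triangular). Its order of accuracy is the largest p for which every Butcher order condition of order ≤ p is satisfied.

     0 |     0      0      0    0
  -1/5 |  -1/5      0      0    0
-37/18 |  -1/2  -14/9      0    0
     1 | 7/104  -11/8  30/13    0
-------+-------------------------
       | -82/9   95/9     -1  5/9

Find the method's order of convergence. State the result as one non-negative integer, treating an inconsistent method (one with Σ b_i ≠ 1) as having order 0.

2

b = (-82/9, 95/9, -1, 5/9)
c = (0, -1/5, -37/18, 1)
Ac = (0, 0, 14/45, -6971/1560)
Σ b_i: (-82/9)·1 + 95/9·1 + (-1)·1 + 5/9·1 = 1 ✓
b·c: 95/9·(-1/5) + (-1)·(-37/18) + 5/9·1 = 1/2 ✓
b·c²: 95/9·1/25 + (-1)·1369/324 + 5/9·1 = -5261/1620 ≠ 1/3 ⇒ order 2.
b·Ac: (-1)·14/45 + 5/9·(-6971/1560) = -39223/14040 ≠ 1/6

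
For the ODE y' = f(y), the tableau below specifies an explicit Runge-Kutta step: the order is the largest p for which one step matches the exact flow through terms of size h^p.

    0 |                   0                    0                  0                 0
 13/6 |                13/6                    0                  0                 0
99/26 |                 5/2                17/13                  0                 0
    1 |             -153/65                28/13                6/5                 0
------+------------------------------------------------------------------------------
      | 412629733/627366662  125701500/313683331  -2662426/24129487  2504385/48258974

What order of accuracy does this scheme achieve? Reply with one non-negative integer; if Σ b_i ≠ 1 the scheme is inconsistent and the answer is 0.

b = (412629733/627366662, 125701500/313683331, -2662426/24129487, 2504385/48258974)
c = (0, 13/6, 99/26, 1)
Ac = (0, 0, 17/6, 1801/195)
Σ b_i: 412629733/627366662·1 + 125701500/313683331·1 + (-2662426/24129487)·1 + 2504385/48258974·1 = 1 ✓
b·c: 125701500/313683331·13/6 + (-2662426/24129487)·99/26 + 2504385/48258974·1 = 1/2 ✓
b·c²: 125701500/313683331·169/36 + (-2662426/24129487)·9801/676 + 2504385/48258974·1 = 1/3 ✓
b·Ac: (-2662426/24129487)·17/6 + 2504385/48258974·1801/195 = 1/6 ✓
b·c³: 125701500/313683331·2197/216 + (-2662426/24129487)·970299/17576 + 2504385/48258974·1 = -22173681667/11292599916 ≠ 1/4 ⇒ order 3.
b·(c∘Ac): (-2662426/24129487)·561/52 + 2504385/48258974·1801/195 = -17158359/24129487 ≠ 1/8
b·Ac²: (-2662426/24129487)·221/36 + 2504385/48258974·418417/15210 = 8472038695/11292599916 ≠ 1/12
b·A²c: 2504385/48258974·17/5 = 8514909/48258974 ≠ 1/24

3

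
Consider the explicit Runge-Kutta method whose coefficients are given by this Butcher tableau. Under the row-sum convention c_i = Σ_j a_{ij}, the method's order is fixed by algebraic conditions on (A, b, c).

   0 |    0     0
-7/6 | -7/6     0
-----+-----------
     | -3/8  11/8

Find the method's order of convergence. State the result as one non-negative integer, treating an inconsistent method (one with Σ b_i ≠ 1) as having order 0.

1

b = (-3/8, 11/8)
c = (0, -7/6)
Σ b_i: (-3/8)·1 + 11/8·1 = 1 ✓
b·c: 11/8·(-7/6) = -77/48 ≠ 1/2 ⇒ order 1.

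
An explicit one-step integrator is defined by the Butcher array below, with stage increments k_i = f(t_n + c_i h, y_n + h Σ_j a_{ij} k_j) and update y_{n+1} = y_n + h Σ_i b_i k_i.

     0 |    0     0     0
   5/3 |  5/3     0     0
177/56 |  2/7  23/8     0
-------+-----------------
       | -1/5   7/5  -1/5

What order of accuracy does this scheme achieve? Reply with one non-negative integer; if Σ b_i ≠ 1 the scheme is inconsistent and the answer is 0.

1

b = (-1/5, 7/5, -1/5)
c = (0, 5/3, 177/56)
Ac = (0, 0, 115/24)
Σ b_i: (-1/5)·1 + 7/5·1 + (-1/5)·1 = 1 ✓
b·c: 7/5·5/3 + (-1/5)·177/56 = 1429/840 ≠ 1/2 ⇒ order 1.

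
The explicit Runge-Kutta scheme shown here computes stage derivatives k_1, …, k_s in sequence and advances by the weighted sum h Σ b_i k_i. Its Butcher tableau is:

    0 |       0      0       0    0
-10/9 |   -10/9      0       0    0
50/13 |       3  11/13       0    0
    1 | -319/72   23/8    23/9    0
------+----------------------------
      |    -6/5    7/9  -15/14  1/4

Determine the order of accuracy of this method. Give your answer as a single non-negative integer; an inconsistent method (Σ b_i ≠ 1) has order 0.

b = (-6/5, 7/9, -15/14, 1/4)
c = (0, -10/9, 50/13, 1)
Ac = (0, 0, -110/117, 345/52)
Σ b_i: (-6/5)·1 + 7/9·1 + (-15/14)·1 + 1/4·1 = -1567/1260 ≠ 1 ⇒ order 0.

0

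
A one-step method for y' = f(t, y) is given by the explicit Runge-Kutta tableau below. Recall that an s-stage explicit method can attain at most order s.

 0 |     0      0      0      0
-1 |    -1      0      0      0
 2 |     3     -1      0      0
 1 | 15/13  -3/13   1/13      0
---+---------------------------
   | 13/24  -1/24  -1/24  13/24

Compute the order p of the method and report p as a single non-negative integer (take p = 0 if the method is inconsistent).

b = (13/24, -1/24, -1/24, 13/24)
c = (0, -1, 2, 1)
Ac = (0, 0, 1, 5/13)
Σ b_i: 13/24·1 + (-1/24)·1 + (-1/24)·1 + 13/24·1 = 1 ✓
b·c: (-1/24)·(-1) + (-1/24)·2 + 13/24·1 = 1/2 ✓
b·c²: (-1/24)·1 + (-1/24)·4 + 13/24·1 = 1/3 ✓
b·Ac: (-1/24)·1 + 13/24·5/13 = 1/6 ✓
b·c³: (-1/24)·(-1) + (-1/24)·8 + 13/24·1 = 1/4 ✓
b·(c∘Ac): (-1/24)·2 + 13/24·5/13 = 1/8 ✓
b·Ac²: (-1/24)·(-1) + 13/24·1/13 = 1/12 ✓
b·A²c: 13/24·1/13 = 1/24 ✓; 4 stages ⇒ order 4.

4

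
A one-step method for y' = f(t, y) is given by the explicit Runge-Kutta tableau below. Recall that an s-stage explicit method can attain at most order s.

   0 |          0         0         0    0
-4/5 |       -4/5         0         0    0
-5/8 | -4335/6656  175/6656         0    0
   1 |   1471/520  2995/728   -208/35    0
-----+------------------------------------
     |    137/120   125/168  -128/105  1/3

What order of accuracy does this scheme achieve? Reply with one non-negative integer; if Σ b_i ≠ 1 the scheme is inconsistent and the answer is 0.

4

b = (137/120, 125/168, -128/105, 1/3)
c = (0, -4/5, -5/8, 1)
Ac = (0, 0, -35/1664, 11/26)
Σ b_i: 137/120·1 + 125/168·1 + (-128/105)·1 + 1/3·1 = 1 ✓
b·c: 125/168·(-4/5) + (-128/105)·(-5/8) + 1/3·1 = 1/2 ✓
b·c²: 125/168·16/25 + (-128/105)·25/64 + 1/3·1 = 1/3 ✓
b·Ac: (-128/105)·(-35/1664) + 1/3·11/26 = 1/6 ✓
b·c³: 125/168·(-64/125) + (-128/105)·(-125/512) + 1/3·1 = 1/4 ✓
b·(c∘Ac): (-128/105)·175/13312 + 1/3·11/26 = 1/8 ✓
b·Ac²: (-128/105)·7/416 + 1/3·81/260 = 1/12 ✓
b·A²c: 1/3·1/8 = 1/24 ✓; 4 stages ⇒ order 4.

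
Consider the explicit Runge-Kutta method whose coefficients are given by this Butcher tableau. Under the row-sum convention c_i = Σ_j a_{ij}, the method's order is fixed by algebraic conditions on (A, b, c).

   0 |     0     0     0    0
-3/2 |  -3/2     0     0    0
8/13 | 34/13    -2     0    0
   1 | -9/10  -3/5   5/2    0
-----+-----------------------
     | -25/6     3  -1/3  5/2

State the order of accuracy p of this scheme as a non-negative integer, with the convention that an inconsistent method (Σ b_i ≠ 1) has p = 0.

1

b = (-25/6, 3, -1/3, 5/2)
c = (0, -3/2, 8/13, 1)
Ac = (0, 0, 3, 317/130)
Σ b_i: (-25/6)·1 + 3·1 + (-1/3)·1 + 5/2·1 = 1 ✓
b·c: 3·(-3/2) + (-1/3)·8/13 + 5/2·1 = -86/39 ≠ 1/2 ⇒ order 1.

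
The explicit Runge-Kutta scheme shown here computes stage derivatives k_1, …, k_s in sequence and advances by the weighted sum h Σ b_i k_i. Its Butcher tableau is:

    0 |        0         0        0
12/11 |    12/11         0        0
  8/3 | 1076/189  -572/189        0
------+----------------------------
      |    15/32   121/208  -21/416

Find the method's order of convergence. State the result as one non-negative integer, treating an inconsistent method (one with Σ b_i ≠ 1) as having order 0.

b = (15/32, 121/208, -21/416)
c = (0, 12/11, 8/3)
Ac = (0, 0, -208/63)
Σ b_i: 15/32·1 + 121/208·1 + (-21/416)·1 = 1 ✓
b·c: 121/208·12/11 + (-21/416)·8/3 = 1/2 ✓
b·c²: 121/208·144/121 + (-21/416)·64/9 = 1/3 ✓
b·Ac: (-21/416)·(-208/63) = 1/6 ✓; 3 stages ⇒ order 3.

3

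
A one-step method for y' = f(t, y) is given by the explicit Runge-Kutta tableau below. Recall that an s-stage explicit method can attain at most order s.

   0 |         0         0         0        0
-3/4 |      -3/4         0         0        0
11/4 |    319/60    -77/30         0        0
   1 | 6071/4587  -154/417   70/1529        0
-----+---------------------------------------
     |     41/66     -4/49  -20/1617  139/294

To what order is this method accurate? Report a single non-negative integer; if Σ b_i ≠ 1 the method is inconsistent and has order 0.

4

b = (41/66, -4/49, -20/1617, 139/294)
c = (0, -3/4, 11/4, 1)
Ac = (0, 0, 77/40, 56/139)
Σ b_i: 41/66·1 + (-4/49)·1 + (-20/1617)·1 + 139/294·1 = 1 ✓
b·c: (-4/49)·(-3/4) + (-20/1617)·11/4 + 139/294·1 = 1/2 ✓
b·c²: (-4/49)·9/16 + (-20/1617)·121/16 + 139/294·1 = 1/3 ✓
b·Ac: (-20/1617)·77/40 + 139/294·56/139 = 1/6 ✓
b·c³: (-4/49)·(-27/64) + (-20/1617)·1331/64 + 139/294·1 = 1/4 ✓
b·(c∘Ac): (-20/1617)·847/160 + 139/294·56/139 = 1/8 ✓
b·Ac²: (-20/1617)·(-231/160) + 139/294·77/556 = 1/12 ✓
b·A²c: 139/294·49/556 = 1/24 ✓; 4 stages ⇒ order 4.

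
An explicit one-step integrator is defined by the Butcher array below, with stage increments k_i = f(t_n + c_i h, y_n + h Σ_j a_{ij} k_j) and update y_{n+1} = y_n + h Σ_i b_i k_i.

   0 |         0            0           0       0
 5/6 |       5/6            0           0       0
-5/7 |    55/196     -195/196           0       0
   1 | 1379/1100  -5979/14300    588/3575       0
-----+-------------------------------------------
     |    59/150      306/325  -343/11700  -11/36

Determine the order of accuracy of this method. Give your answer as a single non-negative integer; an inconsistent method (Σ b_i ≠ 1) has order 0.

b = (59/150, 306/325, -343/11700, -11/36)
c = (0, 5/6, -5/7, 1)
Ac = (0, 0, -325/392, -41/88)
Σ b_i: 59/150·1 + 306/325·1 + (-343/11700)·1 + (-11/36)·1 = 1 ✓
b·c: 306/325·5/6 + (-343/11700)·(-5/7) + (-11/36)·1 = 1/2 ✓
b·c²: 306/325·25/36 + (-343/11700)·25/49 + (-11/36)·1 = 1/3 ✓
b·Ac: (-343/11700)·(-325/392) + (-11/36)·(-41/88) = 1/6 ✓
b·c³: 306/325·125/216 + (-343/11700)·(-125/343) + (-11/36)·1 = 1/4 ✓
b·(c∘Ac): (-343/11700)·1625/2744 + (-11/36)·(-41/88) = 1/8 ✓
b·Ac²: (-343/11700)·(-1625/2352) + (-11/36)·(-109/528) = 1/12 ✓
b·A²c: (-11/36)·(-3/22) = 1/24 ✓; 4 stages ⇒ order 4.

4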